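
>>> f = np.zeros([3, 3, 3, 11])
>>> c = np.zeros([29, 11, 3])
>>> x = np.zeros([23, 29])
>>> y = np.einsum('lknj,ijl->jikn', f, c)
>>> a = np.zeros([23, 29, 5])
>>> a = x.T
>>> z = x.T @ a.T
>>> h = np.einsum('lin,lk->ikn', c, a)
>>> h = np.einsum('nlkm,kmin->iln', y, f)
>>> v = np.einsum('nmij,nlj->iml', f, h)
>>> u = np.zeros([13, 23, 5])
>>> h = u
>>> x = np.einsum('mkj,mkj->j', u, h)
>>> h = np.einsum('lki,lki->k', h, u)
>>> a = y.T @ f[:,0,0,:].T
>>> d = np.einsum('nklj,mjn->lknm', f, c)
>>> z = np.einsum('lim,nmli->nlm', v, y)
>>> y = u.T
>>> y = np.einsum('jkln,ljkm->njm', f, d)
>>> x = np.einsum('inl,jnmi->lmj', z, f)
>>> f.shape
(3, 3, 3, 11)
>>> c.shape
(29, 11, 3)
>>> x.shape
(29, 3, 3)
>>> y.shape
(11, 3, 29)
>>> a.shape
(3, 3, 29, 3)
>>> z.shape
(11, 3, 29)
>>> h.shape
(23,)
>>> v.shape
(3, 3, 29)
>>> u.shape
(13, 23, 5)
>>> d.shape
(3, 3, 3, 29)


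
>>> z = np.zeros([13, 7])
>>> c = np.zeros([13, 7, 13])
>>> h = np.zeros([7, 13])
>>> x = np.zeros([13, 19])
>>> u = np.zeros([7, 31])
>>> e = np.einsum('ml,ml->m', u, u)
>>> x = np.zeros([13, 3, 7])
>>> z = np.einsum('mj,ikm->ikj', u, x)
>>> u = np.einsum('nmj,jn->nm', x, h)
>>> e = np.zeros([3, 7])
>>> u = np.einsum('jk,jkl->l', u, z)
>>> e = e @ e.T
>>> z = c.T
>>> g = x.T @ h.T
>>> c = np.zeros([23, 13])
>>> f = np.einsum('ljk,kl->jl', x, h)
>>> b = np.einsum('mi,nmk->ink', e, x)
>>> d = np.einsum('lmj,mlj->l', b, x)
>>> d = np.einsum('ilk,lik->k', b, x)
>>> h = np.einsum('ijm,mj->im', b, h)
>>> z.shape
(13, 7, 13)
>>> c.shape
(23, 13)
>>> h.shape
(3, 7)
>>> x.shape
(13, 3, 7)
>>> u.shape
(31,)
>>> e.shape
(3, 3)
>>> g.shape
(7, 3, 7)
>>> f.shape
(3, 13)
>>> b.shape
(3, 13, 7)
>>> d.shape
(7,)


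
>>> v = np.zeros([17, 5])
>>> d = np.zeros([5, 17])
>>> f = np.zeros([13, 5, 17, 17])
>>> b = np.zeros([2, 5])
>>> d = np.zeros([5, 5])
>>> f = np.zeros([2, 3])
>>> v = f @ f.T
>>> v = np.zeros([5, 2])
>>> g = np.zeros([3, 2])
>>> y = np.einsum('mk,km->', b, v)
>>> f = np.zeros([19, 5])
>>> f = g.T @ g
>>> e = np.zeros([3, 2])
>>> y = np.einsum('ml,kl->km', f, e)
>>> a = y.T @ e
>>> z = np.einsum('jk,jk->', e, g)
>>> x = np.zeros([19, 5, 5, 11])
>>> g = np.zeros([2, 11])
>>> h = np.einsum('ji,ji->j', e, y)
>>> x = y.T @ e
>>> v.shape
(5, 2)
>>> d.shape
(5, 5)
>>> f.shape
(2, 2)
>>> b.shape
(2, 5)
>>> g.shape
(2, 11)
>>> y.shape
(3, 2)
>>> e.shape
(3, 2)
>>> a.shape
(2, 2)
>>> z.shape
()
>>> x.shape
(2, 2)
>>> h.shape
(3,)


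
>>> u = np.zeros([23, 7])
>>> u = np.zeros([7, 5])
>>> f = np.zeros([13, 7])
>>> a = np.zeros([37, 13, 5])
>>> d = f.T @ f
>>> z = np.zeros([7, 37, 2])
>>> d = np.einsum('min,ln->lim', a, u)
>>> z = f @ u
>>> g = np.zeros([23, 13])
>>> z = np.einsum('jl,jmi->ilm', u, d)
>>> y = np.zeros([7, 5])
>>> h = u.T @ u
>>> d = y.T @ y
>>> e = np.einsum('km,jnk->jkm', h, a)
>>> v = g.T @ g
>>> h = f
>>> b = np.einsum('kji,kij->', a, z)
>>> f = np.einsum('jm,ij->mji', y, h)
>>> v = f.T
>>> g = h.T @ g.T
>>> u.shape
(7, 5)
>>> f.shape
(5, 7, 13)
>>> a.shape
(37, 13, 5)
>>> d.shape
(5, 5)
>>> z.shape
(37, 5, 13)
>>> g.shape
(7, 23)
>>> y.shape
(7, 5)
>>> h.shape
(13, 7)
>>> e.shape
(37, 5, 5)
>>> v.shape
(13, 7, 5)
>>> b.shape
()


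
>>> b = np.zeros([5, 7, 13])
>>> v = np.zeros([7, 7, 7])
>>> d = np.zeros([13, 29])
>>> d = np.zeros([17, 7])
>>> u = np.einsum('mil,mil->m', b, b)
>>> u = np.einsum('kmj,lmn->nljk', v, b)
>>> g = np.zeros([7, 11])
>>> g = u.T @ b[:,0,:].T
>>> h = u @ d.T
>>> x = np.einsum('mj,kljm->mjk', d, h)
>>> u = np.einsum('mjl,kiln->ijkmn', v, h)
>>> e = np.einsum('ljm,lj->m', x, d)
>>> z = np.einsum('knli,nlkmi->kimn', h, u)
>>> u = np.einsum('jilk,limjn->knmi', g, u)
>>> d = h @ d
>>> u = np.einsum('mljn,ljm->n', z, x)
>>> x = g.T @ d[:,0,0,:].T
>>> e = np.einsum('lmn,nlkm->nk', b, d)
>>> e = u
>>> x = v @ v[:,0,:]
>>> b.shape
(5, 7, 13)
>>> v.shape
(7, 7, 7)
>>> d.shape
(13, 5, 7, 7)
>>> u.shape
(5,)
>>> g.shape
(7, 7, 5, 5)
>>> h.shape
(13, 5, 7, 17)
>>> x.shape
(7, 7, 7)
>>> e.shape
(5,)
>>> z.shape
(13, 17, 7, 5)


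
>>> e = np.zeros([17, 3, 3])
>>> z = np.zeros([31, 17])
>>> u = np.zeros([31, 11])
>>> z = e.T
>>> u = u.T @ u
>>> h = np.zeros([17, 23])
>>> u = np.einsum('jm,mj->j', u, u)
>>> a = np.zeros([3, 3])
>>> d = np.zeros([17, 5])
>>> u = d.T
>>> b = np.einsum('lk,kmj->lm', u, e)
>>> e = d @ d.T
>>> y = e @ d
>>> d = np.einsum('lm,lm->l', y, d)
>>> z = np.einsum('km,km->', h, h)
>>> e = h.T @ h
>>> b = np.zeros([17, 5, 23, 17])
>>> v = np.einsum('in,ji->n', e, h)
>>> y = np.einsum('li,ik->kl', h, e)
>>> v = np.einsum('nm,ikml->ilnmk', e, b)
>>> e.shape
(23, 23)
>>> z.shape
()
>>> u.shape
(5, 17)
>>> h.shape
(17, 23)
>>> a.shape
(3, 3)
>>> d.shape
(17,)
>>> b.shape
(17, 5, 23, 17)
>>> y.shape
(23, 17)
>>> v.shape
(17, 17, 23, 23, 5)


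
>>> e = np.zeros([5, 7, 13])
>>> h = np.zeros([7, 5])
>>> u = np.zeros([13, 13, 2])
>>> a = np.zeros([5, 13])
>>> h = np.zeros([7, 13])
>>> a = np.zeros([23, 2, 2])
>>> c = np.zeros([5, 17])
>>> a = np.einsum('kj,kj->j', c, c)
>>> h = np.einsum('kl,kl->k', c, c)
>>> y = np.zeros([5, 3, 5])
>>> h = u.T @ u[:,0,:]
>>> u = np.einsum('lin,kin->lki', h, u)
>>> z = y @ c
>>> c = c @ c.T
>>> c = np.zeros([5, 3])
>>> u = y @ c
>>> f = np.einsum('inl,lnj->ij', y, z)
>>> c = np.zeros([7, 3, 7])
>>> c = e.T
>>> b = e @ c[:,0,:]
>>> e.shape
(5, 7, 13)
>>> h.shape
(2, 13, 2)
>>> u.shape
(5, 3, 3)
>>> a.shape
(17,)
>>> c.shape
(13, 7, 5)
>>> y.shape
(5, 3, 5)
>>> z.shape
(5, 3, 17)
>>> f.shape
(5, 17)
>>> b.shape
(5, 7, 5)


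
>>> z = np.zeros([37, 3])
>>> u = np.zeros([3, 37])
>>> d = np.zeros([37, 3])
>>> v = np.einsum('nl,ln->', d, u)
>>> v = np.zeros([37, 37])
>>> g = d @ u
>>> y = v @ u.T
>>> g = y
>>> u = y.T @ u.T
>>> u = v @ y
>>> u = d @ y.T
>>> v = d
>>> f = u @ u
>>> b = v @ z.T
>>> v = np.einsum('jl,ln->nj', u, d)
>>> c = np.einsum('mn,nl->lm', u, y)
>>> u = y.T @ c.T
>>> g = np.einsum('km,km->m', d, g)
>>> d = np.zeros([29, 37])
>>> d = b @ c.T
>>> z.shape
(37, 3)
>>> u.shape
(3, 3)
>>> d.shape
(37, 3)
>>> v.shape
(3, 37)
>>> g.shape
(3,)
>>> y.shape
(37, 3)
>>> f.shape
(37, 37)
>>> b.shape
(37, 37)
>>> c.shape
(3, 37)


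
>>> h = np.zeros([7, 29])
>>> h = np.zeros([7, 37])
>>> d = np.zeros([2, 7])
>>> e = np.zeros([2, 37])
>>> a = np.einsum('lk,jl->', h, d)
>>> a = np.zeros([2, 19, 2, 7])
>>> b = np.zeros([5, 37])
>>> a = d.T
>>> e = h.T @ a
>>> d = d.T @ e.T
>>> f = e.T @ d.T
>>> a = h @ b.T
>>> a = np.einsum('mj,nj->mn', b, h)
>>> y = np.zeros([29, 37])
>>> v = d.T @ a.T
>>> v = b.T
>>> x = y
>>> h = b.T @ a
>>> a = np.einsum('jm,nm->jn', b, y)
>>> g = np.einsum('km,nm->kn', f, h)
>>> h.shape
(37, 7)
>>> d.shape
(7, 37)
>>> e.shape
(37, 2)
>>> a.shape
(5, 29)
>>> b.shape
(5, 37)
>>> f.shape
(2, 7)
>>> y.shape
(29, 37)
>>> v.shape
(37, 5)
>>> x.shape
(29, 37)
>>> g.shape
(2, 37)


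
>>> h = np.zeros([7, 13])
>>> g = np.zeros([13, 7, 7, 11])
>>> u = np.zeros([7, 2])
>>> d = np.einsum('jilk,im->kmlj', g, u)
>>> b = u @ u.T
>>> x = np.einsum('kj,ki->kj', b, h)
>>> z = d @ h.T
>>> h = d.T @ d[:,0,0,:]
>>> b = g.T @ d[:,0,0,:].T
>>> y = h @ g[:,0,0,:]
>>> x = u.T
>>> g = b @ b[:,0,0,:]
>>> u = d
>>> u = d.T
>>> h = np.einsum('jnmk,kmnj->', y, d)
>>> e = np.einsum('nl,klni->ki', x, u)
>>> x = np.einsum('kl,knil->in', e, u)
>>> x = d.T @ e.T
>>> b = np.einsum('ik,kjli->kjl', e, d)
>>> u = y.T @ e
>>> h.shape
()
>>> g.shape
(11, 7, 7, 11)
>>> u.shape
(11, 2, 7, 11)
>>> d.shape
(11, 2, 7, 13)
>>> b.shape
(11, 2, 7)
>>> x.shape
(13, 7, 2, 13)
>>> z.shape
(11, 2, 7, 7)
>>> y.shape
(13, 7, 2, 11)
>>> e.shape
(13, 11)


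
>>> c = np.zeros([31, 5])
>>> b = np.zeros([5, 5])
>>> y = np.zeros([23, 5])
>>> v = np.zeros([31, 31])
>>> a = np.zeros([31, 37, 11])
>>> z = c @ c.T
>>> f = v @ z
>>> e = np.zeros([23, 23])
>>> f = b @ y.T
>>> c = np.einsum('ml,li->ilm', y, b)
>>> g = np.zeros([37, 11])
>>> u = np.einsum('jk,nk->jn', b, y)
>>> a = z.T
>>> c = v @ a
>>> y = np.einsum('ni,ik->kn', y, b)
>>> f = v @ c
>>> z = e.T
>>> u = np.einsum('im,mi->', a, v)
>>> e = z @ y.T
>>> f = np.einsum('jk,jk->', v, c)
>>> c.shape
(31, 31)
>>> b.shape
(5, 5)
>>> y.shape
(5, 23)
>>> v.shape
(31, 31)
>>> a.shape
(31, 31)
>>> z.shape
(23, 23)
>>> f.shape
()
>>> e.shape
(23, 5)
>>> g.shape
(37, 11)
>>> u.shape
()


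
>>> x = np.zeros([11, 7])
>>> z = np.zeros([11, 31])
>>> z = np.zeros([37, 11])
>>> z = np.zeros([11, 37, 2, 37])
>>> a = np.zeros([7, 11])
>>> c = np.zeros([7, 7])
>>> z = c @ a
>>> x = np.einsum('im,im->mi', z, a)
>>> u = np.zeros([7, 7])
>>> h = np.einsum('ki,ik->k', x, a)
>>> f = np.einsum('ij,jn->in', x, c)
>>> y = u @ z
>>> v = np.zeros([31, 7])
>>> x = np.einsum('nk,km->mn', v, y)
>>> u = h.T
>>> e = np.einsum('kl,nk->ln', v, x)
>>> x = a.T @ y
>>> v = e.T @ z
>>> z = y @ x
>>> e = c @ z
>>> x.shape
(11, 11)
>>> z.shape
(7, 11)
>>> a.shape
(7, 11)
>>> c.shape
(7, 7)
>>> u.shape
(11,)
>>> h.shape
(11,)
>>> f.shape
(11, 7)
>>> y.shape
(7, 11)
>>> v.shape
(11, 11)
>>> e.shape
(7, 11)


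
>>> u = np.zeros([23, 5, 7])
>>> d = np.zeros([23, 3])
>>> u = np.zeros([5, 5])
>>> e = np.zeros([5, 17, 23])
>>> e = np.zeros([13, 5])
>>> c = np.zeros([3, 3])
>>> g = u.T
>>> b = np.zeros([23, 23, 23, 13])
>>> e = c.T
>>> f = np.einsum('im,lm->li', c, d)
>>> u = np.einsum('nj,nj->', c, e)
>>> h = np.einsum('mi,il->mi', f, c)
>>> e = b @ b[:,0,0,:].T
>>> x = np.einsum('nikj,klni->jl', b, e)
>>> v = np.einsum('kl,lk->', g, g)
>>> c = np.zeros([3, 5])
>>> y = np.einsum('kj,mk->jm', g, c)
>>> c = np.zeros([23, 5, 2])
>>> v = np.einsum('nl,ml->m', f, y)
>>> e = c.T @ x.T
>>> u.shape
()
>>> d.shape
(23, 3)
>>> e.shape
(2, 5, 13)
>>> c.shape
(23, 5, 2)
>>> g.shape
(5, 5)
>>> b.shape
(23, 23, 23, 13)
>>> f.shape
(23, 3)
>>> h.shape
(23, 3)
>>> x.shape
(13, 23)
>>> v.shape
(5,)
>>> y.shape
(5, 3)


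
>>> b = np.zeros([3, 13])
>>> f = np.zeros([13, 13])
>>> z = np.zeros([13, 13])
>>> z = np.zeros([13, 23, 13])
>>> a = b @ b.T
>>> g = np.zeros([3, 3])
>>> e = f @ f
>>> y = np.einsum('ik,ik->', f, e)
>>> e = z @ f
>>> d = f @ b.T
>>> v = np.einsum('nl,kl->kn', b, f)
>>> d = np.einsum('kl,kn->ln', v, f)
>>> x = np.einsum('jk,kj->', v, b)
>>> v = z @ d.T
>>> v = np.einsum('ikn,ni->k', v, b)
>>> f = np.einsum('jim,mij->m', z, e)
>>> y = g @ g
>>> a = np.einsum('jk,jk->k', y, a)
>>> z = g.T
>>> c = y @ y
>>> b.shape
(3, 13)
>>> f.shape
(13,)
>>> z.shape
(3, 3)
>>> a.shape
(3,)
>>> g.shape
(3, 3)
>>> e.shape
(13, 23, 13)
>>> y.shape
(3, 3)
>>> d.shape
(3, 13)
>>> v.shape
(23,)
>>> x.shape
()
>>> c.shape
(3, 3)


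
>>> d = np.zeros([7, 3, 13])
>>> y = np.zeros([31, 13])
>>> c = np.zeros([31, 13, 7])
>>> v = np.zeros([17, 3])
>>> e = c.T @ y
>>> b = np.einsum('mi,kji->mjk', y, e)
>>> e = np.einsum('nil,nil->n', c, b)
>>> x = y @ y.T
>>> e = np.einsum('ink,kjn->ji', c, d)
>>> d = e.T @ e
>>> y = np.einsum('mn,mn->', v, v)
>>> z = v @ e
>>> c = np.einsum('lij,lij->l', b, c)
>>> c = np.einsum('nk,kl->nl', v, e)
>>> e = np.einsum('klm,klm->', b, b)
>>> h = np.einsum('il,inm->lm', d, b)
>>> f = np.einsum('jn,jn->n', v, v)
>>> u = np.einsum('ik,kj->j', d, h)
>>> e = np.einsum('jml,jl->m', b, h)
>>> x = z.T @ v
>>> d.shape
(31, 31)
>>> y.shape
()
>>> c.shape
(17, 31)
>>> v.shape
(17, 3)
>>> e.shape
(13,)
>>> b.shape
(31, 13, 7)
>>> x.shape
(31, 3)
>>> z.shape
(17, 31)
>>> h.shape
(31, 7)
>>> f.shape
(3,)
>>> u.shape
(7,)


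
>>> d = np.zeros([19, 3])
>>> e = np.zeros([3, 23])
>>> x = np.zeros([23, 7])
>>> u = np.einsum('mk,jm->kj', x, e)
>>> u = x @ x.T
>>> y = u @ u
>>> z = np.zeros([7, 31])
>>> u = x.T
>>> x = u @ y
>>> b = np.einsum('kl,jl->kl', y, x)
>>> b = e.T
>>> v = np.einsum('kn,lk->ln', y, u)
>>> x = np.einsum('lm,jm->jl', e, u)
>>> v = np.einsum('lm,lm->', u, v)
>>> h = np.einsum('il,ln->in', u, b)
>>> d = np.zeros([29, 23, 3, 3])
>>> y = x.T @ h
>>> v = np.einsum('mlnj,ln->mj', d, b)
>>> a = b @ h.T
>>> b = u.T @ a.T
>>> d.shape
(29, 23, 3, 3)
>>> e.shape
(3, 23)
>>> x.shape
(7, 3)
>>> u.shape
(7, 23)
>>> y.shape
(3, 3)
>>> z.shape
(7, 31)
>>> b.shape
(23, 23)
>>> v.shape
(29, 3)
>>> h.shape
(7, 3)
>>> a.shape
(23, 7)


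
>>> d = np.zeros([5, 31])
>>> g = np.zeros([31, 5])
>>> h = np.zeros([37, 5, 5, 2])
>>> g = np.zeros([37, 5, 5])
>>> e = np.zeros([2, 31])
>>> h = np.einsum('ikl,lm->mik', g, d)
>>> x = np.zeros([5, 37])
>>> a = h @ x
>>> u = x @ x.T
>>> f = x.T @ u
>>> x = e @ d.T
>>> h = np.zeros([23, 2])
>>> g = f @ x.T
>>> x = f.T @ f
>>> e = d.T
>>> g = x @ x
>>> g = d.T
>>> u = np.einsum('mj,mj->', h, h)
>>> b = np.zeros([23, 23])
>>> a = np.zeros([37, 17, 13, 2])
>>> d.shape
(5, 31)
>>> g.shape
(31, 5)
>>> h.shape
(23, 2)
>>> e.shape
(31, 5)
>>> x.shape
(5, 5)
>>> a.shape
(37, 17, 13, 2)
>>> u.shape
()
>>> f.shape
(37, 5)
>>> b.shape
(23, 23)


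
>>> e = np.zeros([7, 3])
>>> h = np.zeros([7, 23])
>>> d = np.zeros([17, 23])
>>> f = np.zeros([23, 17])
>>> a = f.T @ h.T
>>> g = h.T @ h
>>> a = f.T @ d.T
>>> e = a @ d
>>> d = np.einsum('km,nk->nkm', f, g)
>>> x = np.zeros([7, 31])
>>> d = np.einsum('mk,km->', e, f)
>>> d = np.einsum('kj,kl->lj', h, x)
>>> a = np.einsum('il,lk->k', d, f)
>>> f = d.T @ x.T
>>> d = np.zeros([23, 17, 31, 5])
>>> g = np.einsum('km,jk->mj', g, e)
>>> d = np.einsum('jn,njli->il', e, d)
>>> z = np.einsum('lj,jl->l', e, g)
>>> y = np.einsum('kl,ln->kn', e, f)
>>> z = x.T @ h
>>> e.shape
(17, 23)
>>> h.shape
(7, 23)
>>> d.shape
(5, 31)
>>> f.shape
(23, 7)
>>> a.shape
(17,)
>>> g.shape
(23, 17)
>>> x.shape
(7, 31)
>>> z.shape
(31, 23)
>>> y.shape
(17, 7)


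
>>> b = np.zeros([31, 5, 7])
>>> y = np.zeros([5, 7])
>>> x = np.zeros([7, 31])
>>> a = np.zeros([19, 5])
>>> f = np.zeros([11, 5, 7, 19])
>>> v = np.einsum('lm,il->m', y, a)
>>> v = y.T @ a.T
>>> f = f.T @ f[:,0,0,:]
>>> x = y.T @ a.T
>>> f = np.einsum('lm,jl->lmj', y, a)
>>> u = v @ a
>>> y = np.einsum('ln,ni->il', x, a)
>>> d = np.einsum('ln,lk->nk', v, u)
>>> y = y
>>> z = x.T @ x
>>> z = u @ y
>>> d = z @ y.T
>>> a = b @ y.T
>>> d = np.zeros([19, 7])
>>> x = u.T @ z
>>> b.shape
(31, 5, 7)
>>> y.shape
(5, 7)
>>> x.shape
(5, 7)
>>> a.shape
(31, 5, 5)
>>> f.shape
(5, 7, 19)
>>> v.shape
(7, 19)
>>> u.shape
(7, 5)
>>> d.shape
(19, 7)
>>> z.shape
(7, 7)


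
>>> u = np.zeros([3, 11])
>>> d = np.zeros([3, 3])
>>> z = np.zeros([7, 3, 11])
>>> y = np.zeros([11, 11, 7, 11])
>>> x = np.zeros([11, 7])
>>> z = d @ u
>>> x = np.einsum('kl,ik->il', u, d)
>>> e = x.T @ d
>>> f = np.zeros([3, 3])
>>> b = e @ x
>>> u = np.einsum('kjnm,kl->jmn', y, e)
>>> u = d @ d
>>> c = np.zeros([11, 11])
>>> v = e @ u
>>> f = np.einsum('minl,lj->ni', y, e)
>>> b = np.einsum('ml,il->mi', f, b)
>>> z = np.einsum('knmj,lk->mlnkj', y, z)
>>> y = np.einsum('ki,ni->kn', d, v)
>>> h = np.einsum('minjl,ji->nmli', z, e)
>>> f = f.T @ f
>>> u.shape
(3, 3)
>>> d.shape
(3, 3)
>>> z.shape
(7, 3, 11, 11, 11)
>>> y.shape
(3, 11)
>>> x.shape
(3, 11)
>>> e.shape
(11, 3)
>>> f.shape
(11, 11)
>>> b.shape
(7, 11)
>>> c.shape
(11, 11)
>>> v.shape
(11, 3)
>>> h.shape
(11, 7, 11, 3)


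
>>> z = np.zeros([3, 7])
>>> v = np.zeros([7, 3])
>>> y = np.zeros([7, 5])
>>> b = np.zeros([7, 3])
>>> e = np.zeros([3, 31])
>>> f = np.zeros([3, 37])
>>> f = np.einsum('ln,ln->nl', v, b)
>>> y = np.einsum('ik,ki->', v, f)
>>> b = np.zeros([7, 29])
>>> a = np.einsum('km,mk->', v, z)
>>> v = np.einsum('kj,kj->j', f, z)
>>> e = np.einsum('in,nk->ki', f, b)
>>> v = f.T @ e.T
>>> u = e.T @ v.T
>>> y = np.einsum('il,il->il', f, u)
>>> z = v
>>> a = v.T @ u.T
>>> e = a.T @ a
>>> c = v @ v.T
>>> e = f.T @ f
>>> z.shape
(7, 29)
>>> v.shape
(7, 29)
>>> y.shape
(3, 7)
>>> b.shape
(7, 29)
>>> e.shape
(7, 7)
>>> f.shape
(3, 7)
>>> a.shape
(29, 3)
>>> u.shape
(3, 7)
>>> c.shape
(7, 7)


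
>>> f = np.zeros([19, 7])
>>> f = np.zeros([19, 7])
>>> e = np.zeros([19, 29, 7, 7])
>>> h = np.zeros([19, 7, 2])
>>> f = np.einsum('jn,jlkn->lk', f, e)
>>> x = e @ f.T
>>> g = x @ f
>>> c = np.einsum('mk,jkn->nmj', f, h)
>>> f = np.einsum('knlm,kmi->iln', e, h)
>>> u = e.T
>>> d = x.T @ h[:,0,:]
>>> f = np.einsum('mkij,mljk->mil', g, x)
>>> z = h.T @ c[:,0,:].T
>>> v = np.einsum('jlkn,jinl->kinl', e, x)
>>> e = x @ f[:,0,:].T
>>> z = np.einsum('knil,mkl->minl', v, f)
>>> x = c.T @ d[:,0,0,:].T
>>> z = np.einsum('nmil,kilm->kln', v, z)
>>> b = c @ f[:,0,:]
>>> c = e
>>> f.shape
(19, 7, 29)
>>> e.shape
(19, 29, 7, 19)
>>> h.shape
(19, 7, 2)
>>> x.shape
(19, 29, 29)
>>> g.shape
(19, 29, 7, 7)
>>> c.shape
(19, 29, 7, 19)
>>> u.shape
(7, 7, 29, 19)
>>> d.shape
(29, 7, 29, 2)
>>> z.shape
(19, 29, 7)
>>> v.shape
(7, 29, 7, 29)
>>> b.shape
(2, 29, 29)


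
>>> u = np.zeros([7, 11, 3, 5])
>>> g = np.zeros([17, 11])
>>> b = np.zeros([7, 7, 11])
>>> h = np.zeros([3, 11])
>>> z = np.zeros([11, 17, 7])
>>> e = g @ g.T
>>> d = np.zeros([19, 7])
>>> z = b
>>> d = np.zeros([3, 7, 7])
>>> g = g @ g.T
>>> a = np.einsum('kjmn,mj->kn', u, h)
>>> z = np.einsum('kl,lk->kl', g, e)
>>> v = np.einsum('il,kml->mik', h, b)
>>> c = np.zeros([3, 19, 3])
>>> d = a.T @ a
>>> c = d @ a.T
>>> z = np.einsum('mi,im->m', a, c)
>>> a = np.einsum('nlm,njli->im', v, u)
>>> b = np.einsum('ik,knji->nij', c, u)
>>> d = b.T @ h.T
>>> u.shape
(7, 11, 3, 5)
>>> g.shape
(17, 17)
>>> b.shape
(11, 5, 3)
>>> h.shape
(3, 11)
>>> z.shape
(7,)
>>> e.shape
(17, 17)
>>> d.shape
(3, 5, 3)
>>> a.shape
(5, 7)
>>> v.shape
(7, 3, 7)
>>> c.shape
(5, 7)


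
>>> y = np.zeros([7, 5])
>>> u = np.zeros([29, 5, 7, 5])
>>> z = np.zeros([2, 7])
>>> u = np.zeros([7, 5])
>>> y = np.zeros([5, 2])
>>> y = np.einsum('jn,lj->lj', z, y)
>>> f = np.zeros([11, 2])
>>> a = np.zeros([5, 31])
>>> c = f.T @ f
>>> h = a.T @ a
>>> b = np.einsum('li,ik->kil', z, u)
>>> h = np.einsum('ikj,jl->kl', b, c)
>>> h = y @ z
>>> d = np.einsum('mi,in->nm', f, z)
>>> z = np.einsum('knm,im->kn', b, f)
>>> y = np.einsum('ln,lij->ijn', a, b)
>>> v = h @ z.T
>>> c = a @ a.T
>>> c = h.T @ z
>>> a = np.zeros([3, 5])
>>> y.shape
(7, 2, 31)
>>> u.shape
(7, 5)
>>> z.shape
(5, 7)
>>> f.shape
(11, 2)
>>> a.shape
(3, 5)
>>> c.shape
(7, 7)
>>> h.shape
(5, 7)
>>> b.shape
(5, 7, 2)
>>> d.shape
(7, 11)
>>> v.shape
(5, 5)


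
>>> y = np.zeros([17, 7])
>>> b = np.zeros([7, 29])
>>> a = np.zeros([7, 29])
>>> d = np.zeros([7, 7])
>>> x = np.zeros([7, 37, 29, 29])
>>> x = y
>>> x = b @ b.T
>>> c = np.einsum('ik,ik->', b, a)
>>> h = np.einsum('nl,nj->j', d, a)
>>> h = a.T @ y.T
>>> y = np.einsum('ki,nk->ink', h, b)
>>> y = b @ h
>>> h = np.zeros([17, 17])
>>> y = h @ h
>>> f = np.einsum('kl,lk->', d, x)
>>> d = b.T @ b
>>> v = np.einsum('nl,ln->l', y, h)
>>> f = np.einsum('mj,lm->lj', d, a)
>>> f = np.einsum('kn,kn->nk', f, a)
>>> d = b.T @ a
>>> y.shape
(17, 17)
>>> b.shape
(7, 29)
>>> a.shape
(7, 29)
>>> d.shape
(29, 29)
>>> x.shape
(7, 7)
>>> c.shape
()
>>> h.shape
(17, 17)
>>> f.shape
(29, 7)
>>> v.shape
(17,)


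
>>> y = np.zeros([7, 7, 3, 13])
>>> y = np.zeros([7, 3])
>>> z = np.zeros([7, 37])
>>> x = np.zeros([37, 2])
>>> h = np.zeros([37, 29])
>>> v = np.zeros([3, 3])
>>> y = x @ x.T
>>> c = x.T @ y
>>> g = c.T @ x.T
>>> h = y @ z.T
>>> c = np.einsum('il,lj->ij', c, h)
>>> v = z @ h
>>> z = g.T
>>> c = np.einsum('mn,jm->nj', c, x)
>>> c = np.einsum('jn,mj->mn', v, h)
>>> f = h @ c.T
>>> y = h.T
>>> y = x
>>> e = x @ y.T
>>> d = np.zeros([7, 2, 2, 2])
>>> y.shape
(37, 2)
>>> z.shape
(37, 37)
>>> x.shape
(37, 2)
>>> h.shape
(37, 7)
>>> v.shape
(7, 7)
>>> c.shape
(37, 7)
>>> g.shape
(37, 37)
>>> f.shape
(37, 37)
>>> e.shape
(37, 37)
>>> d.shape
(7, 2, 2, 2)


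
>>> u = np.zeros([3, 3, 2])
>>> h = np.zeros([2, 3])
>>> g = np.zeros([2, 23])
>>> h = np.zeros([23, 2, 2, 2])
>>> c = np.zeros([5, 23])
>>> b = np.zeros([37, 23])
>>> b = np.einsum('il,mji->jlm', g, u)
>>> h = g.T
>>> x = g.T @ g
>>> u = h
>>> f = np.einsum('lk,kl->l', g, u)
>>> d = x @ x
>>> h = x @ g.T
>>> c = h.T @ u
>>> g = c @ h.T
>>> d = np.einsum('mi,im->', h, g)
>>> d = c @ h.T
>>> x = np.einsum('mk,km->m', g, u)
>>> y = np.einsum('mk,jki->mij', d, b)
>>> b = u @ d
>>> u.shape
(23, 2)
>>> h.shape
(23, 2)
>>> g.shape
(2, 23)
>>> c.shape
(2, 2)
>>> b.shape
(23, 23)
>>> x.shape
(2,)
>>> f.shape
(2,)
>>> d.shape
(2, 23)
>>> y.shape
(2, 3, 3)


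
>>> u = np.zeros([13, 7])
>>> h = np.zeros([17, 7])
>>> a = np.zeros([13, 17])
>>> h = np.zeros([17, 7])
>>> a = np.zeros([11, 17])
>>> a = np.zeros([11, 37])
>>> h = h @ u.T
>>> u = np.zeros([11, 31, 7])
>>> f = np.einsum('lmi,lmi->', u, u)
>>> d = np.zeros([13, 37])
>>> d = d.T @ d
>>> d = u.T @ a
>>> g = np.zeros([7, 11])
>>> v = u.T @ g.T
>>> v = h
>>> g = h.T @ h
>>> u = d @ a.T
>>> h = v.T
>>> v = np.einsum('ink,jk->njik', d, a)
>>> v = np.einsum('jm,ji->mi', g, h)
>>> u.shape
(7, 31, 11)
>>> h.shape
(13, 17)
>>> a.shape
(11, 37)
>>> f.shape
()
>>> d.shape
(7, 31, 37)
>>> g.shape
(13, 13)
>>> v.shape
(13, 17)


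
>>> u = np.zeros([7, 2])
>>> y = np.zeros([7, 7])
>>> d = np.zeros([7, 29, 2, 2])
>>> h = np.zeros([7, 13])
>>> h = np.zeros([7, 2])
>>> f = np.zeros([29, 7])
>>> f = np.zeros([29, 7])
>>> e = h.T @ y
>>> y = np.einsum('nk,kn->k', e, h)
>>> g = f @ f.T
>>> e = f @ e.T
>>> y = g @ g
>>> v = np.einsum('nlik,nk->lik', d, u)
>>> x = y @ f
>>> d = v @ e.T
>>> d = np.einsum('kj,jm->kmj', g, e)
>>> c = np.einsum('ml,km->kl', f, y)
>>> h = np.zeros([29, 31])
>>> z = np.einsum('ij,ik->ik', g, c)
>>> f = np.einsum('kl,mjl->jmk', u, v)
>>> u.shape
(7, 2)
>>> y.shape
(29, 29)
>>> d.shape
(29, 2, 29)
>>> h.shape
(29, 31)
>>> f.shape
(2, 29, 7)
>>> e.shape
(29, 2)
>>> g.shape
(29, 29)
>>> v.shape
(29, 2, 2)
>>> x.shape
(29, 7)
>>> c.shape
(29, 7)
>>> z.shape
(29, 7)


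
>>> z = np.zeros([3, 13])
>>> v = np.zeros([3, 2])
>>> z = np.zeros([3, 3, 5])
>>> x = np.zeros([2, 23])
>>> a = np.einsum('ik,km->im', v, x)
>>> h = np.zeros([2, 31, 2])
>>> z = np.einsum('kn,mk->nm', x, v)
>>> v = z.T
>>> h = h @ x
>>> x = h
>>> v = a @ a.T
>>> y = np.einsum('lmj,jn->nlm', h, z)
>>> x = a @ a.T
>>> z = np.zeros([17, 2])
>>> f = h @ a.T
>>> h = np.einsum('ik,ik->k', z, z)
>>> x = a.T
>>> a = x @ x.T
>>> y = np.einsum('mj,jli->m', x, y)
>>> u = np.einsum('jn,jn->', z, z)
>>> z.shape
(17, 2)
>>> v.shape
(3, 3)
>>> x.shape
(23, 3)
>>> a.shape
(23, 23)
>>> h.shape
(2,)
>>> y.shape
(23,)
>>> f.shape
(2, 31, 3)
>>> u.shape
()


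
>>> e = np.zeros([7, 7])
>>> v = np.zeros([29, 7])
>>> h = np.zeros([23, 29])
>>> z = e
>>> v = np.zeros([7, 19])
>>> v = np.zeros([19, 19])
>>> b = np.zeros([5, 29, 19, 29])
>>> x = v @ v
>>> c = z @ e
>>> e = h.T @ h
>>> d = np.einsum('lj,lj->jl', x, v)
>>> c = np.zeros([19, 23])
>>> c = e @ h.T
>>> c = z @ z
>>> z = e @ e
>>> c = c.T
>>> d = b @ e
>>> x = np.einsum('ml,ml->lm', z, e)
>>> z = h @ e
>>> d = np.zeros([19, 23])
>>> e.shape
(29, 29)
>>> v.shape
(19, 19)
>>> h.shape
(23, 29)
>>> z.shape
(23, 29)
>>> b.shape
(5, 29, 19, 29)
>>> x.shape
(29, 29)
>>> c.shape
(7, 7)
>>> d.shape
(19, 23)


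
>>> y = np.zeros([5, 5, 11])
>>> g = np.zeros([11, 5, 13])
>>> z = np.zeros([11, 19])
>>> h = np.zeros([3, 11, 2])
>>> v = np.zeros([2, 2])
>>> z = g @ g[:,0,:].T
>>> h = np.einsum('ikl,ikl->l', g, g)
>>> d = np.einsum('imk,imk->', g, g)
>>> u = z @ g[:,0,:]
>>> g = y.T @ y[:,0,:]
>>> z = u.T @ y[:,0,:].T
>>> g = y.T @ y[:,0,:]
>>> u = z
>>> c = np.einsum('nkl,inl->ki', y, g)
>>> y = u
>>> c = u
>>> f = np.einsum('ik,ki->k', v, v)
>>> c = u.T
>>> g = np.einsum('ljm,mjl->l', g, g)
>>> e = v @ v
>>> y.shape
(13, 5, 5)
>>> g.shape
(11,)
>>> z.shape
(13, 5, 5)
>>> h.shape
(13,)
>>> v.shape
(2, 2)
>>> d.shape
()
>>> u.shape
(13, 5, 5)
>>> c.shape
(5, 5, 13)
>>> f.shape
(2,)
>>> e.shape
(2, 2)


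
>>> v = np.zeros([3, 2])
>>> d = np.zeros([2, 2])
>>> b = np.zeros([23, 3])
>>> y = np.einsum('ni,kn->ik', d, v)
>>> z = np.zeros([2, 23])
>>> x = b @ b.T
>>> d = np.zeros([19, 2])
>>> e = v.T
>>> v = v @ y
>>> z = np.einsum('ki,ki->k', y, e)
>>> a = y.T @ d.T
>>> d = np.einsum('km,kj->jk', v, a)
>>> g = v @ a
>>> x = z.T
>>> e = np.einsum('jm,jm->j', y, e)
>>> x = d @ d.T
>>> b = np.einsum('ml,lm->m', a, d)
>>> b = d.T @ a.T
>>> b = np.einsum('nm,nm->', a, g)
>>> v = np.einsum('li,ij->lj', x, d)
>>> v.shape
(19, 3)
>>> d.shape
(19, 3)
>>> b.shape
()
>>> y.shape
(2, 3)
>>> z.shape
(2,)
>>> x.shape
(19, 19)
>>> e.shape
(2,)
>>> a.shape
(3, 19)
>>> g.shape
(3, 19)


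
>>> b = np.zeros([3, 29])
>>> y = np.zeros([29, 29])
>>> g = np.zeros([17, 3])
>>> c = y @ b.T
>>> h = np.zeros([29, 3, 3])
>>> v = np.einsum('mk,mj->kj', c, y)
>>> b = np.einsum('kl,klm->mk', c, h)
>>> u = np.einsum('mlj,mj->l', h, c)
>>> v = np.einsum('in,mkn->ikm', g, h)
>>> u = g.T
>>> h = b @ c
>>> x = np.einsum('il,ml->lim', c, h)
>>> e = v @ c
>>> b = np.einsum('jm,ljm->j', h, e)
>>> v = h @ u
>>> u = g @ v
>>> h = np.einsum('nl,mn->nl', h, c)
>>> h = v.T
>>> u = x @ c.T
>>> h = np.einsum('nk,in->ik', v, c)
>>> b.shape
(3,)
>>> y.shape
(29, 29)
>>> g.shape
(17, 3)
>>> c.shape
(29, 3)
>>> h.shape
(29, 17)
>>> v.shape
(3, 17)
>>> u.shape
(3, 29, 29)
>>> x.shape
(3, 29, 3)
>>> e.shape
(17, 3, 3)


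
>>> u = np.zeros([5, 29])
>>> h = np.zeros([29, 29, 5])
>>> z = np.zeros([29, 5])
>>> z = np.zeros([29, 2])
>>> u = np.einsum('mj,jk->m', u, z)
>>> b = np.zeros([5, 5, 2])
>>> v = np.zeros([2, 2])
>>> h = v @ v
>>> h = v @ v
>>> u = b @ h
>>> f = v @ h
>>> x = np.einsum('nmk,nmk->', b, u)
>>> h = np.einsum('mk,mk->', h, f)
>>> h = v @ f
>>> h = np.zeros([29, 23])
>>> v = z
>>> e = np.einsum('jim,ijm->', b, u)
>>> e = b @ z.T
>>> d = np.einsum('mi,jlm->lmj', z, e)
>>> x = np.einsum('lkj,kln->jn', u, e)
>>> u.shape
(5, 5, 2)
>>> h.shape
(29, 23)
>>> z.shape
(29, 2)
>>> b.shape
(5, 5, 2)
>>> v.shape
(29, 2)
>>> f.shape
(2, 2)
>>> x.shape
(2, 29)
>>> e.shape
(5, 5, 29)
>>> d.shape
(5, 29, 5)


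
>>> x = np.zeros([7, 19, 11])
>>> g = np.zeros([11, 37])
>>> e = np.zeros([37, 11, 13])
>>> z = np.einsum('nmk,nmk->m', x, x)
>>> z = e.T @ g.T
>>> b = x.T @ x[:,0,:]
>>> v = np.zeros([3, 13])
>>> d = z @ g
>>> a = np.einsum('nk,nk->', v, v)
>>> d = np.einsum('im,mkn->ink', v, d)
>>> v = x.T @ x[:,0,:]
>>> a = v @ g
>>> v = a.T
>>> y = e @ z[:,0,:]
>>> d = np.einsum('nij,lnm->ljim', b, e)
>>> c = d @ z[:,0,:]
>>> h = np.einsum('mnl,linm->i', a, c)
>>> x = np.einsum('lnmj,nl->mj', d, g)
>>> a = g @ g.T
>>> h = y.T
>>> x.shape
(19, 13)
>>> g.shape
(11, 37)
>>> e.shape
(37, 11, 13)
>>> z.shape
(13, 11, 11)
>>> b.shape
(11, 19, 11)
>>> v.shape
(37, 19, 11)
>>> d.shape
(37, 11, 19, 13)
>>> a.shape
(11, 11)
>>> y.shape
(37, 11, 11)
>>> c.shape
(37, 11, 19, 11)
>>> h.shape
(11, 11, 37)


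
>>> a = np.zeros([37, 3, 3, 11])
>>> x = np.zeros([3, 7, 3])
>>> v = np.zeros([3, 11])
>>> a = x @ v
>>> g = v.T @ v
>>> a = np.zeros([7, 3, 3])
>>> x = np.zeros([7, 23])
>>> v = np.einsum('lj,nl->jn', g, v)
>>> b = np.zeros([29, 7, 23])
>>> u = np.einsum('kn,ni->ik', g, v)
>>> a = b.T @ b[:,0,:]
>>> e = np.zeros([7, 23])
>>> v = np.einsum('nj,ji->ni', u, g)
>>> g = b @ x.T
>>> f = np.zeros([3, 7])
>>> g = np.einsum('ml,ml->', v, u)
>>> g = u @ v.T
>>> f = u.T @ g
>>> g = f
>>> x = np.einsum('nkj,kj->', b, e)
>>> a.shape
(23, 7, 23)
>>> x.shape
()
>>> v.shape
(3, 11)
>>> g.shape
(11, 3)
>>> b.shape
(29, 7, 23)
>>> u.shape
(3, 11)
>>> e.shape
(7, 23)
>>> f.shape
(11, 3)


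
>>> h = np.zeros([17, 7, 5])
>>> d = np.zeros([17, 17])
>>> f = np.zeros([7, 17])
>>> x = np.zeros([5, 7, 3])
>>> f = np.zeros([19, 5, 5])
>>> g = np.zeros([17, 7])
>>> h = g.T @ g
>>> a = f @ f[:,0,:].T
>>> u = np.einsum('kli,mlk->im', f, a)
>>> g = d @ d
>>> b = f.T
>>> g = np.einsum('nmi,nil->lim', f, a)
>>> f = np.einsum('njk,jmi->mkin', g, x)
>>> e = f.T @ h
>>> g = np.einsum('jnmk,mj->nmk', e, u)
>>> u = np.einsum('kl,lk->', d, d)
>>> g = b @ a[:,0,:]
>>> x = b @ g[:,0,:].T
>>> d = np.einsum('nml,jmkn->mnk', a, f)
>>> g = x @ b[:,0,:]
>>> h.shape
(7, 7)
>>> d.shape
(5, 19, 3)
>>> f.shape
(7, 5, 3, 19)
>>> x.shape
(5, 5, 5)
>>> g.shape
(5, 5, 19)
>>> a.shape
(19, 5, 19)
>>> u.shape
()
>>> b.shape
(5, 5, 19)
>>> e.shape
(19, 3, 5, 7)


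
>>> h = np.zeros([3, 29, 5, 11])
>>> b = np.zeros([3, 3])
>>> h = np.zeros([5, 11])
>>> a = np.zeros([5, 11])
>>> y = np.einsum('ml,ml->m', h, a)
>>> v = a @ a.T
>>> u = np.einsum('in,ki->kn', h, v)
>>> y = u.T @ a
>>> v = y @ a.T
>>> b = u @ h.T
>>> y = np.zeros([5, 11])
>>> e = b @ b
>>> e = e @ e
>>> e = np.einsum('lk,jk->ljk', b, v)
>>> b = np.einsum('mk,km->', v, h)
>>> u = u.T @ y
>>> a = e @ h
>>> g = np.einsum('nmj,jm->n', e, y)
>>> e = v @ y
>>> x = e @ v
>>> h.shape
(5, 11)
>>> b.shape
()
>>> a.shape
(5, 11, 11)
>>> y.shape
(5, 11)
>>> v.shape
(11, 5)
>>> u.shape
(11, 11)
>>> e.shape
(11, 11)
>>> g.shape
(5,)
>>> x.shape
(11, 5)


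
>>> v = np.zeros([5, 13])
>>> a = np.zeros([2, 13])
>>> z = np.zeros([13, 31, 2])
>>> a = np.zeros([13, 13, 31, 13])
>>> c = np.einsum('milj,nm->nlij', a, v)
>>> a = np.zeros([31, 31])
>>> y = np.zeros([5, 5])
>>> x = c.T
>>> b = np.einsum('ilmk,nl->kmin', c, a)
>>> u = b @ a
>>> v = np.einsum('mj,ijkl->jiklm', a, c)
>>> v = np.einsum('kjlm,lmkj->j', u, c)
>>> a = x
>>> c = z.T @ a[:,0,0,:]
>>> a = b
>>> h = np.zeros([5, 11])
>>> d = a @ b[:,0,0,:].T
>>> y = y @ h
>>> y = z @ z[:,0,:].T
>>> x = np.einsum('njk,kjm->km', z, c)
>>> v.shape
(13,)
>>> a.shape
(13, 13, 5, 31)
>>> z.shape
(13, 31, 2)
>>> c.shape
(2, 31, 5)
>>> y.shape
(13, 31, 13)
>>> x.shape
(2, 5)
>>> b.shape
(13, 13, 5, 31)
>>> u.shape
(13, 13, 5, 31)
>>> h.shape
(5, 11)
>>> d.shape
(13, 13, 5, 13)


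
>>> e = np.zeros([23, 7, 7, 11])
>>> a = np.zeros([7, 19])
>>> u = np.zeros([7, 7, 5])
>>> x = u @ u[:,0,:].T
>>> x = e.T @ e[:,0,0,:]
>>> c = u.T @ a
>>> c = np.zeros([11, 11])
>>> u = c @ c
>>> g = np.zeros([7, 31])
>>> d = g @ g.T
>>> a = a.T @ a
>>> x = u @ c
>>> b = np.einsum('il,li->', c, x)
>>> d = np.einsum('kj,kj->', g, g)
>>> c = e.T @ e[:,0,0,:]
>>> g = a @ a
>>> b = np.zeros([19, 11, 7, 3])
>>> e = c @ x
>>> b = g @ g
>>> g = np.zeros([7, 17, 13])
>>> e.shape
(11, 7, 7, 11)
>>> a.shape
(19, 19)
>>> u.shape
(11, 11)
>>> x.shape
(11, 11)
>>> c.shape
(11, 7, 7, 11)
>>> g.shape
(7, 17, 13)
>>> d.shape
()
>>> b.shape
(19, 19)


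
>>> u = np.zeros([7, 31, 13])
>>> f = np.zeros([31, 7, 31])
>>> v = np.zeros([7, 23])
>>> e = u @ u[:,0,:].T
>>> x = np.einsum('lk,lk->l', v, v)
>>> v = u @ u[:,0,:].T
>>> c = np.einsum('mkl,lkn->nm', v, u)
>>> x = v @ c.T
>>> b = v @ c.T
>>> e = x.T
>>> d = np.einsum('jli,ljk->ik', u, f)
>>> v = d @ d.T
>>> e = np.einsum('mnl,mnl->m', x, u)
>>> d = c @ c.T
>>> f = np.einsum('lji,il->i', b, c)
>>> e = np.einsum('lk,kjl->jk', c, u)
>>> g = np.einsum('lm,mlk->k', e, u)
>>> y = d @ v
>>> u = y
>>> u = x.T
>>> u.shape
(13, 31, 7)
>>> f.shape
(13,)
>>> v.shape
(13, 13)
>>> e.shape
(31, 7)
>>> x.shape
(7, 31, 13)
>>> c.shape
(13, 7)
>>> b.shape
(7, 31, 13)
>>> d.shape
(13, 13)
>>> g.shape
(13,)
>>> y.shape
(13, 13)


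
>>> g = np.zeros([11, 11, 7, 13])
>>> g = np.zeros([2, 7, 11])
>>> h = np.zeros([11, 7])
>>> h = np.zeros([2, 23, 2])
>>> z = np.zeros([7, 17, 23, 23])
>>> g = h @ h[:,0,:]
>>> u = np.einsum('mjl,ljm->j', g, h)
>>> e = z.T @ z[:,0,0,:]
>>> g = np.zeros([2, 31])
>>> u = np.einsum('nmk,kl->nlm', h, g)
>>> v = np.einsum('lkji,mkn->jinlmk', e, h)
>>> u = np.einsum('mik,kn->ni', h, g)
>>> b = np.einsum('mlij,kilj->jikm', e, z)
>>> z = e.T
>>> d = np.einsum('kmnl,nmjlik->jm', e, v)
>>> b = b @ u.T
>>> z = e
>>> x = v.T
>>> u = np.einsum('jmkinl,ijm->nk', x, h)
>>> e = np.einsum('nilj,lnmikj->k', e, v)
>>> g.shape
(2, 31)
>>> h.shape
(2, 23, 2)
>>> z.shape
(23, 23, 17, 23)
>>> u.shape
(23, 23)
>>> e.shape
(2,)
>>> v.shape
(17, 23, 2, 23, 2, 23)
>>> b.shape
(23, 17, 7, 31)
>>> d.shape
(2, 23)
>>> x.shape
(23, 2, 23, 2, 23, 17)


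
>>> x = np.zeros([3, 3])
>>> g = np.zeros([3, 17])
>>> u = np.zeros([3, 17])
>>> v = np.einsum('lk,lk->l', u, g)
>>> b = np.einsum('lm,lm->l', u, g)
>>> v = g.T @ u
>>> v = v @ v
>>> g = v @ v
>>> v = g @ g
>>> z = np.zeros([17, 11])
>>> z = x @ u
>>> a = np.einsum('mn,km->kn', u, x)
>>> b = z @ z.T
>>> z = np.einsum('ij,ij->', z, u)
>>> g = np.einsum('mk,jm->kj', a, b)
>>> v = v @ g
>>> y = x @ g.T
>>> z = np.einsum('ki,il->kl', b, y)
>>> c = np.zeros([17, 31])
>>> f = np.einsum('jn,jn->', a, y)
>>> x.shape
(3, 3)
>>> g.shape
(17, 3)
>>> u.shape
(3, 17)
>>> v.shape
(17, 3)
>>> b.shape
(3, 3)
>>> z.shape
(3, 17)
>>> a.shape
(3, 17)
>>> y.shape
(3, 17)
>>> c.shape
(17, 31)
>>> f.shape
()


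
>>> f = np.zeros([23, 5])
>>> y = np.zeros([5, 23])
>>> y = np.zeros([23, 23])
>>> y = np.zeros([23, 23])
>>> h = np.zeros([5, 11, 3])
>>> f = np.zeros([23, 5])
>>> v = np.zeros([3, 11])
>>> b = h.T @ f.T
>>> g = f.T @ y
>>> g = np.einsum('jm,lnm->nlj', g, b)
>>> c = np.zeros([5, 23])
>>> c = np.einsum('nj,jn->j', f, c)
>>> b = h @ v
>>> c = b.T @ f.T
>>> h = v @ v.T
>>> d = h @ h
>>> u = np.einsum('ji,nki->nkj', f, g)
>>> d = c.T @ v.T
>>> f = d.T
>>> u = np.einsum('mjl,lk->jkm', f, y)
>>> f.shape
(3, 11, 23)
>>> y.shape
(23, 23)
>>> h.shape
(3, 3)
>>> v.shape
(3, 11)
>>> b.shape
(5, 11, 11)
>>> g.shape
(11, 3, 5)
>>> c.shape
(11, 11, 23)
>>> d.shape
(23, 11, 3)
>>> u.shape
(11, 23, 3)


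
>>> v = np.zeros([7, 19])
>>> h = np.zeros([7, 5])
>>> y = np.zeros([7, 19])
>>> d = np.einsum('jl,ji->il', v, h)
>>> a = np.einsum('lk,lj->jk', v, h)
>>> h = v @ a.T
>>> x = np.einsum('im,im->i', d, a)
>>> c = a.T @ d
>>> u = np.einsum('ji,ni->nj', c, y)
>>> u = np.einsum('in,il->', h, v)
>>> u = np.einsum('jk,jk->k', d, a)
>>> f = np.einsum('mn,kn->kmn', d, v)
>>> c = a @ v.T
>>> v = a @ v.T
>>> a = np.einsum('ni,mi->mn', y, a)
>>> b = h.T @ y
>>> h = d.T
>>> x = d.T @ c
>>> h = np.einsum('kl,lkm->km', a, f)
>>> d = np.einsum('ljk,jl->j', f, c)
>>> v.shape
(5, 7)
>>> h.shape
(5, 19)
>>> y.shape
(7, 19)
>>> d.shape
(5,)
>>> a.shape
(5, 7)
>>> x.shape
(19, 7)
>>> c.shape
(5, 7)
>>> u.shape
(19,)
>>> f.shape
(7, 5, 19)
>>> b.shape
(5, 19)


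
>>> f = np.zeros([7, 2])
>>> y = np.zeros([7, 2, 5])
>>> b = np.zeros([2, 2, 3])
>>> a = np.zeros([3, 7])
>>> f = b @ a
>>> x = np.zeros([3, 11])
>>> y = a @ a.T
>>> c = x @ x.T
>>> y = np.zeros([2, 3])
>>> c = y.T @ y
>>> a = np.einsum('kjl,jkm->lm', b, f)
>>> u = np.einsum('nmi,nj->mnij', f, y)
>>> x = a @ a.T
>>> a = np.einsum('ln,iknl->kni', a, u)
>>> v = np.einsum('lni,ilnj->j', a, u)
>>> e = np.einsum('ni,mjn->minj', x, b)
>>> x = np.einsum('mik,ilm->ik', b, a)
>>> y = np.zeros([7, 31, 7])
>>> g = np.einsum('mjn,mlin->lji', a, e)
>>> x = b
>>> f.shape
(2, 2, 7)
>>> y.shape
(7, 31, 7)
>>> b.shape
(2, 2, 3)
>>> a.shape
(2, 7, 2)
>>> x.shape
(2, 2, 3)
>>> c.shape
(3, 3)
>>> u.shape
(2, 2, 7, 3)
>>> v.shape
(3,)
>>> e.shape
(2, 3, 3, 2)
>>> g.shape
(3, 7, 3)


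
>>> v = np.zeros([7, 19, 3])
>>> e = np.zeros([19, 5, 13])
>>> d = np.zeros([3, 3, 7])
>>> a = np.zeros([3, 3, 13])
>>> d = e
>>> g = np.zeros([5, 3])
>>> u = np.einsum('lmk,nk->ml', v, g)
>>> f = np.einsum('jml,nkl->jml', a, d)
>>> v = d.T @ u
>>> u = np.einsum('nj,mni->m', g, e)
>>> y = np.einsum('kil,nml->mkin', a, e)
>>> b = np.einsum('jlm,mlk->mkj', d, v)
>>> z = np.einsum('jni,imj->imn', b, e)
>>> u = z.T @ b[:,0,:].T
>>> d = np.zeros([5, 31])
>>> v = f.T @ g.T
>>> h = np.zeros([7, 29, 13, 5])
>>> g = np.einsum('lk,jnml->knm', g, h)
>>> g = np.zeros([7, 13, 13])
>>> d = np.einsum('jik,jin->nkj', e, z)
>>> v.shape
(13, 3, 5)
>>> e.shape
(19, 5, 13)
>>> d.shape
(7, 13, 19)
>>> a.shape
(3, 3, 13)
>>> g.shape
(7, 13, 13)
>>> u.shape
(7, 5, 13)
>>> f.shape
(3, 3, 13)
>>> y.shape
(5, 3, 3, 19)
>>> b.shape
(13, 7, 19)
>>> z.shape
(19, 5, 7)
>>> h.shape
(7, 29, 13, 5)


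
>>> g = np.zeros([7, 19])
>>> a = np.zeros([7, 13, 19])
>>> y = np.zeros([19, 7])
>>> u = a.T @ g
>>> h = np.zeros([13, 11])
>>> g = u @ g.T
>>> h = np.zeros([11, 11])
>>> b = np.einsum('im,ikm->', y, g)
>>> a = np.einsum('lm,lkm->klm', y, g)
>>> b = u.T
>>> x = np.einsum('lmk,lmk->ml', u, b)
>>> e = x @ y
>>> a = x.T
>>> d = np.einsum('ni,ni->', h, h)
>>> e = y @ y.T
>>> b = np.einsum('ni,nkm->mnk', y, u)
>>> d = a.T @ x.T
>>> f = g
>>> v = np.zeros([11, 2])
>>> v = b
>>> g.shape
(19, 13, 7)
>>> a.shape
(19, 13)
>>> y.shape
(19, 7)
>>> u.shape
(19, 13, 19)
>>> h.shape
(11, 11)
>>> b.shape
(19, 19, 13)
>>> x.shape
(13, 19)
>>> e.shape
(19, 19)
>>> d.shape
(13, 13)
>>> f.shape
(19, 13, 7)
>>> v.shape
(19, 19, 13)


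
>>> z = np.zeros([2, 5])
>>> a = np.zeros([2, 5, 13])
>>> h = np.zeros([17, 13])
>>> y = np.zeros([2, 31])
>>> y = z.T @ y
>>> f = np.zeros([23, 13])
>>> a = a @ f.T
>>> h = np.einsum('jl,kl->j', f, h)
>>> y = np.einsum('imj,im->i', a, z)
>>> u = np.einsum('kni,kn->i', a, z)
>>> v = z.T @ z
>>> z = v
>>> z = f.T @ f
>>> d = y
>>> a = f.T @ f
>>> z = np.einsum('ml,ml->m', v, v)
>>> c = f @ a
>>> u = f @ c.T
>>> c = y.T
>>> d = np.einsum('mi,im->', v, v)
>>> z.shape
(5,)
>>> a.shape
(13, 13)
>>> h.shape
(23,)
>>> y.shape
(2,)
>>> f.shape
(23, 13)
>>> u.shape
(23, 23)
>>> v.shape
(5, 5)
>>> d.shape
()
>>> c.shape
(2,)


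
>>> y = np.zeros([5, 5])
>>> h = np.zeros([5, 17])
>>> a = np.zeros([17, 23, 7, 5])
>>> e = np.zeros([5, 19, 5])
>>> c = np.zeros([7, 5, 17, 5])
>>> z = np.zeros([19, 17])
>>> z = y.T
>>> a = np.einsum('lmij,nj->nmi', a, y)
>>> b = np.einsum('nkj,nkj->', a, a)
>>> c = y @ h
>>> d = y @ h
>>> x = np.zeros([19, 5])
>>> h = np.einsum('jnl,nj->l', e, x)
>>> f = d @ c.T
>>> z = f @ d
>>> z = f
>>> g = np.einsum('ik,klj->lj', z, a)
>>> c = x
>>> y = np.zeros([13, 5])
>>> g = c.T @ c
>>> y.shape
(13, 5)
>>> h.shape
(5,)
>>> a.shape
(5, 23, 7)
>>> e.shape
(5, 19, 5)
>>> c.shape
(19, 5)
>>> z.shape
(5, 5)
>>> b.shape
()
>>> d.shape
(5, 17)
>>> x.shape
(19, 5)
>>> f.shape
(5, 5)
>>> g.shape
(5, 5)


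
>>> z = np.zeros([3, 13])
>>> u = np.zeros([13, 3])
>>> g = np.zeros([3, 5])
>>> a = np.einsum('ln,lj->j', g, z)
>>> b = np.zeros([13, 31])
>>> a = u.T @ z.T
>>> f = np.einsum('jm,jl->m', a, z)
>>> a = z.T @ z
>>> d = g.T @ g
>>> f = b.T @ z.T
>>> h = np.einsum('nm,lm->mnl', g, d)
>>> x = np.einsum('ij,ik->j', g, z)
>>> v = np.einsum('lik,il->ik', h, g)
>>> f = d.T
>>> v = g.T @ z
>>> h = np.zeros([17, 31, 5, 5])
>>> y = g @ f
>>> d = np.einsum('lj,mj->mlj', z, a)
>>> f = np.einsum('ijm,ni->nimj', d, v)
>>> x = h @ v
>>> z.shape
(3, 13)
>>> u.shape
(13, 3)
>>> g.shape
(3, 5)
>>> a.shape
(13, 13)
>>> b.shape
(13, 31)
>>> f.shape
(5, 13, 13, 3)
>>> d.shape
(13, 3, 13)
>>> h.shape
(17, 31, 5, 5)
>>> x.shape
(17, 31, 5, 13)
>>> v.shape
(5, 13)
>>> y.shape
(3, 5)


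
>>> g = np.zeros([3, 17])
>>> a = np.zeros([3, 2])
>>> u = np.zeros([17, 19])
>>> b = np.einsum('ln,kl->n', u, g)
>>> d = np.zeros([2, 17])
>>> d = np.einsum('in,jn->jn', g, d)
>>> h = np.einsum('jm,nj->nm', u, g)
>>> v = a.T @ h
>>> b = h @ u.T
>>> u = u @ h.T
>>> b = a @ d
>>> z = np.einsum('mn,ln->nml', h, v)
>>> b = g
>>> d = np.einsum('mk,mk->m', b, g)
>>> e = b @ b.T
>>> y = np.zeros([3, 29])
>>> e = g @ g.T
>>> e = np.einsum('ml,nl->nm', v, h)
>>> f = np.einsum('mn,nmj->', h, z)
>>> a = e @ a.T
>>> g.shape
(3, 17)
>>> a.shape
(3, 3)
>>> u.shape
(17, 3)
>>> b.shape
(3, 17)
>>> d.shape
(3,)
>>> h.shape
(3, 19)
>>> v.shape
(2, 19)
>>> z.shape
(19, 3, 2)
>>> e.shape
(3, 2)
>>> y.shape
(3, 29)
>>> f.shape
()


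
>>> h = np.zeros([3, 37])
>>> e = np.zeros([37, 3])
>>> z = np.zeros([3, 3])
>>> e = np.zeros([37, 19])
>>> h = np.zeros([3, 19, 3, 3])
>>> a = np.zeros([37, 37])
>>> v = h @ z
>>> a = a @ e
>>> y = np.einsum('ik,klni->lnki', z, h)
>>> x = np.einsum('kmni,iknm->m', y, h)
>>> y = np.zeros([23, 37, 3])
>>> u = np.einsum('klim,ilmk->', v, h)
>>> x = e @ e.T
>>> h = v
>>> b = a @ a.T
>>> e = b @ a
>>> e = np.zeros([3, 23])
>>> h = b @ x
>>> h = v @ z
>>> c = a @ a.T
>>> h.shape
(3, 19, 3, 3)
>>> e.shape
(3, 23)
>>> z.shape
(3, 3)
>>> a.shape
(37, 19)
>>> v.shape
(3, 19, 3, 3)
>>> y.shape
(23, 37, 3)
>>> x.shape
(37, 37)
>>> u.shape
()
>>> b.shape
(37, 37)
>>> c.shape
(37, 37)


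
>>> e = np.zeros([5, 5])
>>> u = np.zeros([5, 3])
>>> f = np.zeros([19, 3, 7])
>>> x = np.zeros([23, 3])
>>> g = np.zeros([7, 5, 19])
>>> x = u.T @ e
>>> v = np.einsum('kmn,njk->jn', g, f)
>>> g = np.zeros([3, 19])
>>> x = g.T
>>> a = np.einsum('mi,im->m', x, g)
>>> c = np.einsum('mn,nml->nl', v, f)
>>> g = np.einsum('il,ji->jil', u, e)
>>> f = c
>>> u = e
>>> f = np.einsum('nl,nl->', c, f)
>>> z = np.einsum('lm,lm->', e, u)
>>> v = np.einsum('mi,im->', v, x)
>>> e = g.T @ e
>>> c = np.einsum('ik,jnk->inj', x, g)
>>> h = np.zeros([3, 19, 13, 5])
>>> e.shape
(3, 5, 5)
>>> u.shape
(5, 5)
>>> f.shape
()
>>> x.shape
(19, 3)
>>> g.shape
(5, 5, 3)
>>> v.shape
()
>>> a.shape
(19,)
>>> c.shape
(19, 5, 5)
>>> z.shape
()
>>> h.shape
(3, 19, 13, 5)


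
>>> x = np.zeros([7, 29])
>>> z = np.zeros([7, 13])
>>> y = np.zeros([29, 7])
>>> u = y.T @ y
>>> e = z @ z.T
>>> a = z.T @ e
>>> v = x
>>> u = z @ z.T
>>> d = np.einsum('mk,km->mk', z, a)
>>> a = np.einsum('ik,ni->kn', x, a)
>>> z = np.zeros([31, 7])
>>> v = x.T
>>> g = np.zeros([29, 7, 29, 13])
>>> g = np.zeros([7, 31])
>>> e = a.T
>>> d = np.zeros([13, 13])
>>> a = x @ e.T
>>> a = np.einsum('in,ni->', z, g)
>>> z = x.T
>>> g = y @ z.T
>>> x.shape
(7, 29)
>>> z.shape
(29, 7)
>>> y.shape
(29, 7)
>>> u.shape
(7, 7)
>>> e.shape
(13, 29)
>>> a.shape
()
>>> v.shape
(29, 7)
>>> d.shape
(13, 13)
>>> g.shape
(29, 29)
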